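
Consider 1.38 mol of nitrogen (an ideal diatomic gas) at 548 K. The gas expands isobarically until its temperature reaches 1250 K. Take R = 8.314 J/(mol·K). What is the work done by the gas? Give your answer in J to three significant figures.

Isobaric: W = P ΔV = nR ΔT.
W = (1.38)(8.314)(1250 − 548) = 8054 J.

W ≈ 8050 J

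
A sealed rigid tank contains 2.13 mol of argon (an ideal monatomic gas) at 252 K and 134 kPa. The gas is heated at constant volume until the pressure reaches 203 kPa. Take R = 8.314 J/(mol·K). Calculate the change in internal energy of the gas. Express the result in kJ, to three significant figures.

ΔU ≈ 3.45 kJ

Constant volume ⇒ W = 0, so Q = ΔU = nCᵥΔT with Cᵥ = 3R/2 = 12.47 J/(mol·K).
At constant V, T₂/T₁ = P₂/P₁ ⇒ ΔT = T₁(P₂/P₁ − 1) = 252·(203/134 − 1) = 129.8 K.
ΔU = (2.13)(12.47)(129.8) = 3447 J.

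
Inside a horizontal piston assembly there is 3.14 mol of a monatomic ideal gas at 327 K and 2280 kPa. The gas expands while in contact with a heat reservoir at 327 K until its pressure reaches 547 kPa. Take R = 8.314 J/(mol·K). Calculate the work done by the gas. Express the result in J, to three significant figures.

W ≈ 12200 J

Isothermal process: W = nRT ln(V₂/V₁) = nRT ln(P₁/P₂).
W = (3.14)(8.314)(327) × ln(2280/547)
  = 8537 × ln(4.168) = 8537 × 1.427
W_by_gas = 12186 J.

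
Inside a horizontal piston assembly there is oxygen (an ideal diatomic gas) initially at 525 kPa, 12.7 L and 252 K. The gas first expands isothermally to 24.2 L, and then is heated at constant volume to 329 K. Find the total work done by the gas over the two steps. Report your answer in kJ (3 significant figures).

Step 1 (isothermal): W = P₁V₁ ln(V₂/V₁) = (6668) ln(24.2/12.7) = 4299 J.
Step 2 (isochoric): W = 0 (constant volume).
W_total = 4299 + 0 = 4299 J.

W_total ≈ 4.30 kJ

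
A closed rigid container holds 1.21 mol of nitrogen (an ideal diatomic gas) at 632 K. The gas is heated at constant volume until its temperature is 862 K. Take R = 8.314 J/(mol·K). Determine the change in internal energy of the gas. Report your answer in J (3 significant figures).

Constant volume ⇒ W = 0, so Q = ΔU = nCᵥΔT with Cᵥ = 5R/2 = 20.79 J/(mol·K).
ΔU = (1.21)(20.79)(862 − 632) = 5784 J.

ΔU ≈ 5780 J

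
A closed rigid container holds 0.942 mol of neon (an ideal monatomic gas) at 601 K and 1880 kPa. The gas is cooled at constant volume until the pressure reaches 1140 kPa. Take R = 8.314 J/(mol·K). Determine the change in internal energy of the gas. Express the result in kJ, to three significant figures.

ΔU ≈ -2.78 kJ

Constant volume ⇒ W = 0, so Q = ΔU = nCᵥΔT with Cᵥ = 3R/2 = 12.47 J/(mol·K).
At constant V, T₂/T₁ = P₂/P₁ ⇒ ΔT = T₁(P₂/P₁ − 1) = 601·(1140/1880 − 1) = -236.6 K.
ΔU = (0.942)(12.47)(-236.6) = -2779 J.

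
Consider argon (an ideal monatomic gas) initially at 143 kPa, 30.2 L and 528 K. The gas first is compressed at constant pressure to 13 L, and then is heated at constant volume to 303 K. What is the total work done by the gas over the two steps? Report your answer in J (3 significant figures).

Step 1 (isobaric): W = PΔV = (143 kPa)(13 − 30.2 L) = -2460 J.
Step 2 (isochoric): W = 0 (constant volume).
W_total = -2460 + 0 = -2460 J.

W_total ≈ -2460 J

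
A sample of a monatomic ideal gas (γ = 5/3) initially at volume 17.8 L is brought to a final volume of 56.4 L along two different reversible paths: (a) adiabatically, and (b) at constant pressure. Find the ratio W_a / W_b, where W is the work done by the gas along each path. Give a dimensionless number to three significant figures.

W_a / W_b ≈ 0.371

Path (a) adiabatic: W = P₁V₁(1 − (V₁/V₂)^(γ−1))/(γ−1) → W_a/(P₁V₁) = 0.8047.
Path (b) isobaric: W = P₁(V₂ − V₁) → W_b/(P₁V₁) = 2.169.
W_a / W_b = 0.8047 / 2.169 = 0.3711.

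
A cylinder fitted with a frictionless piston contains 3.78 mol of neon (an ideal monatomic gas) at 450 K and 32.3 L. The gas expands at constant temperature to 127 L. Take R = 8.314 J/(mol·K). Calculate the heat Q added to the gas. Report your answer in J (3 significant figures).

Q ≈ 19400 J

Isothermal ⇒ ΔU = 0, so Q = W = nRT ln(V₂/V₁).
Q = (3.78)(8.314)(450) ln(127/32.3) = 14142 × 1.369 = 19362 J.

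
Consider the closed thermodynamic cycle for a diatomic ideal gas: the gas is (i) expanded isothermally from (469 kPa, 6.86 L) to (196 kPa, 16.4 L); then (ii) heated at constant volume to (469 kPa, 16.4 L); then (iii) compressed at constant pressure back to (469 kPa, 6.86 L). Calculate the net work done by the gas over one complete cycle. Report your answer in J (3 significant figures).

W_net ≈ -1670 J

Leg (i): W = PᵢVᵢ ln(V_f/Vᵢ) = (3217) ln(16.4/6.86) = 2804 J.
Leg (ii): W = 0.
Leg (iii): W = PΔV = (469)(6.86 − 16.4) = -4474 J.
W_net = 2804 − 4474 = -1670 J.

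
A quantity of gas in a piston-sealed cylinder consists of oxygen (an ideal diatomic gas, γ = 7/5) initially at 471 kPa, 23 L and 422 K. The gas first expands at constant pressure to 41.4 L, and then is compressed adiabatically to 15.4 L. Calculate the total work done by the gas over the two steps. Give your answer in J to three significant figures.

W_total ≈ -15000 J

Step 1 (isobaric): W = PΔV = (471 kPa)(41.4 − 23 L) = 8666 J.
After step 1: P = 471 kPa, V = 41.4 L, T = 759.6 K.
Step 2 (adiabatic): W = (P₁V₁ − P₂V₂)/(γ−1) = (19499 − 28961)/0.4 = -23654 J.
W_total = 8666 − 23654 = -14988 J.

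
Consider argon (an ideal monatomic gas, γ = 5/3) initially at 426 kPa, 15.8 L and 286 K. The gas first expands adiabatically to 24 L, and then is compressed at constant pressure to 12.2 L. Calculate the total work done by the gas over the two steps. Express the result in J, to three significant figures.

W_total ≈ -48.7 J

Step 1 (adiabatic): W = (P₁V₁ − P₂V₂)/(γ−1) = (6731 − 5094)/0.667 = 2456 J.
After step 1: P = 212.2 kPa, V = 24 L, T = 216.4 K.
Step 2 (isobaric): W = PΔV = (212.2 kPa)(12.2 − 24 L) = -2504 J.
W_total = 2456 − 2504 = -48.69 J.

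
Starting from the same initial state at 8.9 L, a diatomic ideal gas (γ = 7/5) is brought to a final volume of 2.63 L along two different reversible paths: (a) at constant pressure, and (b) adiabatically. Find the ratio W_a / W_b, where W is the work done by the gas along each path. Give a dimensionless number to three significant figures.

W_a / W_b ≈ 0.448

Path (a) isobaric: W = P₁(V₂ − V₁) → W_a/(P₁V₁) = -0.7045.
Path (b) adiabatic: W = P₁V₁(1 − (V₁/V₂)^(γ−1))/(γ−1) → W_b/(P₁V₁) = -1.571.
W_a / W_b = -0.7045 / -1.571 = 0.4484.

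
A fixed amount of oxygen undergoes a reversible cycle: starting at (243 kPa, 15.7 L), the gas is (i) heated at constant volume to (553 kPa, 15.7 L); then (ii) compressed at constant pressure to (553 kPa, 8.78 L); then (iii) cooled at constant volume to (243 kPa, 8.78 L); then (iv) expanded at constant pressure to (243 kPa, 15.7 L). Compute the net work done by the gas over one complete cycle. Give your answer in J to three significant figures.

Constant-volume legs do no work.
W(ii) = (553)(8.78 − 15.7) = -3827 J; W(iv) = (243)(15.7 − 8.78) = 1682 J.
W_net = -3827 + 1682 = -2145 J (the counter-clockwise enclosed area).

W_net ≈ -2150 J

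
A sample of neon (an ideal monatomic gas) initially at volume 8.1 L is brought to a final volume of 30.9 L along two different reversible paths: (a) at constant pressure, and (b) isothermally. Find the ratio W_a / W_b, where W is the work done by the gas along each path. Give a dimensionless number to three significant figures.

W_a / W_b ≈ 2.10

Path (a) isobaric: W = P₁(V₂ − V₁) → W_a/(P₁V₁) = 2.815.
Path (b) isothermal: W = P₁V₁ ln(V₂/V₁) → W_b/(P₁V₁) = 1.339.
W_a / W_b = 2.815 / 1.339 = 2.102.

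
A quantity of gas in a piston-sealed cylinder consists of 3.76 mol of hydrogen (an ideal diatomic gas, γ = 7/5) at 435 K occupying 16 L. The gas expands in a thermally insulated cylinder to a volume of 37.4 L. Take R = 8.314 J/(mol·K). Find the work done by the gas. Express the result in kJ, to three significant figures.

Adiabatic: TV^(γ−1) = const with γ = 7/5.
T₂ = T₁ (V₁/V₂)^(γ−1) = 435 × (16/37.4)^0.4 = 435 × 0.712 = 309.7 K.
W_by = nCᵥ(T₁ − T₂) = (3.76)(20.79)(435 − 309.7) = 9790 J.

W ≈ 9.79 kJ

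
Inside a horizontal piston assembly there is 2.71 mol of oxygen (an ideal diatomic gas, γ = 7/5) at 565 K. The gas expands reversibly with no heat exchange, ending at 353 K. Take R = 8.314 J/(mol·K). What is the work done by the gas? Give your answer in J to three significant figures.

W ≈ 11900 J

Adiabatic ⇒ Q = 0, so W_by = −ΔU = nCᵥ(T₁ − T₂).
Cᵥ = 5R/2 = 20.79 J/(mol·K).
W = (2.71)(20.79)(565 − 353) = 11941 J.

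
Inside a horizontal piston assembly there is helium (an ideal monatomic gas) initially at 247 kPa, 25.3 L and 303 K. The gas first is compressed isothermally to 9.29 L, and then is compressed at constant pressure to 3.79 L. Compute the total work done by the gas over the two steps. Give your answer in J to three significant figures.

Step 1 (isothermal): W = P₁V₁ ln(V₂/V₁) = (6249) ln(9.29/25.3) = -6261 J.
After step 1: P = 672.7 kPa, V = 9.29 L, T = 303 K.
Step 2 (isobaric): W = PΔV = (672.7 kPa)(3.79 − 9.29 L) = -3700 J.
W_total = -6261 − 3700 = -9960 J.

W_total ≈ -9960 J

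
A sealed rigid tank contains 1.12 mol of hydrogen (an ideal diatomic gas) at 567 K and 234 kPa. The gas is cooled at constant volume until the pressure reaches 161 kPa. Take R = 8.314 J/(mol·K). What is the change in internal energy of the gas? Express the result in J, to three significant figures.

Constant volume ⇒ W = 0, so Q = ΔU = nCᵥΔT with Cᵥ = 5R/2 = 20.79 J/(mol·K).
At constant V, T₂/T₁ = P₂/P₁ ⇒ ΔT = T₁(P₂/P₁ − 1) = 567·(161/234 − 1) = -176.9 K.
ΔU = (1.12)(20.79)(-176.9) = -4118 J.

ΔU ≈ -4120 J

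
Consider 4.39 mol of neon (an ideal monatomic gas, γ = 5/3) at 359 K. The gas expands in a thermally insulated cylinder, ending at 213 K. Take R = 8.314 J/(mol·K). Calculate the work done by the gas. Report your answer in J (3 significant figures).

W ≈ 7990 J

Adiabatic ⇒ Q = 0, so W_by = −ΔU = nCᵥ(T₁ − T₂).
Cᵥ = 3R/2 = 12.47 J/(mol·K).
W = (4.39)(12.47)(359 − 213) = 7993 J.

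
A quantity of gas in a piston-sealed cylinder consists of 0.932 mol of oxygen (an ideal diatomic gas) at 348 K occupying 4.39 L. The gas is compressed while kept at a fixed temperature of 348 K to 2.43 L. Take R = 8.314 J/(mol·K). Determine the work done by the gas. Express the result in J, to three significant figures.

W ≈ -1590 J

Isothermal: W = nRT ln(V₂/V₁).
W = (0.932)(8.314)(348) × ln(2.43/4.39)
  = 2697 × -0.5914
W_by_gas = -1595 J.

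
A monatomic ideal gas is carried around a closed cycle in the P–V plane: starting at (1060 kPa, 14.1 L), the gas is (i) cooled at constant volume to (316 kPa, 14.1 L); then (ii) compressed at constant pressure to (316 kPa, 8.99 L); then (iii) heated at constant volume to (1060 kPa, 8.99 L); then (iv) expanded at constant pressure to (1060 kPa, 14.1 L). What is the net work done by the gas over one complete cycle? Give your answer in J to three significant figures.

W_net ≈ 3800 J

Constant-volume legs do no work.
W(ii) = (316)(8.99 − 14.1) = -1615 J; W(iv) = (1060)(14.1 − 8.99) = 5417 J.
W_net = -1615 + 5417 = 3802 J (the clockwise enclosed area).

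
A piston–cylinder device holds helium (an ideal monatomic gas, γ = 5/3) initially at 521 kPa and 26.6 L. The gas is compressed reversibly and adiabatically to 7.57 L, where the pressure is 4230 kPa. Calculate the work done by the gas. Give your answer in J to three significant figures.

Adiabatic: W = (P₁V₁ − P₂V₂)/(γ − 1) with γ = 5/3.
P₁V₁ = 13859 J, P₂V₂ = 32021 J.
W = (13859 − 32021) / 0.6667 = -27244 J.

W ≈ -27200 J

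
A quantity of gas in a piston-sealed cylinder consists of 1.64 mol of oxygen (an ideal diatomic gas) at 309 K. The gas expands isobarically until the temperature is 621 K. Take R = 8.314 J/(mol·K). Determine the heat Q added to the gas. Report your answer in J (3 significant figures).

Q ≈ 14900 J

Isobaric: W = nRΔT = (1.64)(8.314)(312) = 4254 J.
ΔU = nCᵥΔT with Cᵥ = 5R/2: ΔU = (1.64)(20.79)(312) = 10635 J.
Q = ΔU + W = 10635 + 4254 = 14889 J.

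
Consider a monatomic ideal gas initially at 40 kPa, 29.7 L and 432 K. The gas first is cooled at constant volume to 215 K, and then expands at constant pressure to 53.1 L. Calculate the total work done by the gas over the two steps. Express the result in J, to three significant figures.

W_total ≈ 466 J

Step 1 (isochoric): W = 0 (constant volume).
After step 1: P = 19.91 kPa (V unchanged).
Step 2 (isobaric): W = PΔV = (19.91 kPa)(53.1 − 29.7 L) = 465.8 J.
W_total = 0 + 465.8 = 465.8 J.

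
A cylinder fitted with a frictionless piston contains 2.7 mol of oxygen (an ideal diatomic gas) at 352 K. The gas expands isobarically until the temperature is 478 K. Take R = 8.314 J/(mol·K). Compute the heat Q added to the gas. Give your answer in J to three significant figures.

Q ≈ 9900 J

Isobaric: W = nRΔT = (2.7)(8.314)(126) = 2828 J.
ΔU = nCᵥΔT with Cᵥ = 5R/2: ΔU = (2.7)(20.79)(126) = 7071 J.
Q = ΔU + W = 7071 + 2828 = 9899 J.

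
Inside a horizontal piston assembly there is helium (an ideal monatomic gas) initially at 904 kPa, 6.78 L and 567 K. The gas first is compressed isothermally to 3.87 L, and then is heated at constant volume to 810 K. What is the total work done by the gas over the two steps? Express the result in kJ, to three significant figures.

W_total ≈ -3.44 kJ

Step 1 (isothermal): W = P₁V₁ ln(V₂/V₁) = (6129) ln(3.87/6.78) = -3437 J.
Step 2 (isochoric): W = 0 (constant volume).
W_total = -3437 + 0 = -3437 J.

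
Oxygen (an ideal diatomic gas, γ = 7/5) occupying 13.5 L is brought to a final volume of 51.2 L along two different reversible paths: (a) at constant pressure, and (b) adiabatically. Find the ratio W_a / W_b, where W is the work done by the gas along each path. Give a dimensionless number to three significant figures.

Path (a) isobaric: W = P₁(V₂ − V₁) → W_a/(P₁V₁) = 2.793.
Path (b) adiabatic: W = P₁V₁(1 − (V₁/V₂)^(γ−1))/(γ−1) → W_b/(P₁V₁) = 1.033.
W_a / W_b = 2.793 / 1.033 = 2.703.

W_a / W_b ≈ 2.70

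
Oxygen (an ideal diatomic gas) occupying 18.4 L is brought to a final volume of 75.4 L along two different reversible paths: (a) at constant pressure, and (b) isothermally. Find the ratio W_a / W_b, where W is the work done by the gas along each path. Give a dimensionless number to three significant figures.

W_a / W_b ≈ 2.20

Path (a) isobaric: W = P₁(V₂ − V₁) → W_a/(P₁V₁) = 3.098.
Path (b) isothermal: W = P₁V₁ ln(V₂/V₁) → W_b/(P₁V₁) = 1.41.
W_a / W_b = 3.098 / 1.41 = 2.196.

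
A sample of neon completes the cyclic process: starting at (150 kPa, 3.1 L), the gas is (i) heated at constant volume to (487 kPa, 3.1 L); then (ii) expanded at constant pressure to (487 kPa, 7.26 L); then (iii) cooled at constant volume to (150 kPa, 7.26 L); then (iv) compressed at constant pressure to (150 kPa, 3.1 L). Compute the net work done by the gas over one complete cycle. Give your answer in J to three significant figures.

Constant-volume legs do no work.
W(ii) = (487)(7.26 − 3.1) = 2026 J; W(iv) = (150)(3.1 − 7.26) = -624 J.
W_net = 2026 − 624 = 1402 J (the clockwise enclosed area).

W_net ≈ 1400 J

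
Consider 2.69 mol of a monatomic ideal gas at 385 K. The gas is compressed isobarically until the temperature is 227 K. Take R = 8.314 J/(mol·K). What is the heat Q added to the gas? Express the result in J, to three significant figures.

Isobaric: W = nRΔT = (2.69)(8.314)(-158) = -3534 J.
ΔU = nCᵥΔT with Cᵥ = 3R/2: ΔU = (2.69)(12.47)(-158) = -5300 J.
Q = ΔU + W = -5300 − 3534 = -8834 J.

Q ≈ -8830 J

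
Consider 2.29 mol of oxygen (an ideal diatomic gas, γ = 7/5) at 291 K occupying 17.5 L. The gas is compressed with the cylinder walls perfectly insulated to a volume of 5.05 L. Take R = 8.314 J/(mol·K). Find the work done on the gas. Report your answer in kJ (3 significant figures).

Adiabatic: TV^(γ−1) = const with γ = 7/5.
T₂ = T₁ (V₁/V₂)^(γ−1) = 291 × (17.5/5.05)^0.4 = 291 × 1.644 = 478.4 K.
W_by = nCᵥ(T₁ − T₂) = (2.29)(20.79)(291 − 478.4) = -8920 J.
Work on gas = −W_by = 8920 J.

W ≈ 8.92 kJ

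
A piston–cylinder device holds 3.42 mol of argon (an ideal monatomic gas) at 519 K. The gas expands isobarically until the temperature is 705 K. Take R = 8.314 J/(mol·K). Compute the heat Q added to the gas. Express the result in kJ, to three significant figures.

Isobaric: W = nRΔT = (3.42)(8.314)(186) = 5289 J.
ΔU = nCᵥΔT with Cᵥ = 3R/2: ΔU = (3.42)(12.47)(186) = 7933 J.
Q = ΔU + W = 7933 + 5289 = 13222 J.

Q ≈ 13.2 kJ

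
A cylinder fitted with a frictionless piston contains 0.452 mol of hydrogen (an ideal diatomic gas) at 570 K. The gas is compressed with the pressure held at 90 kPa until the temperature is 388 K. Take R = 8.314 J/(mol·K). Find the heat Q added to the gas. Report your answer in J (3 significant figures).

Q ≈ -2390 J

Isobaric: W = nRΔT = (0.452)(8.314)(-182) = -683.9 J.
ΔU = nCᵥΔT with Cᵥ = 5R/2: ΔU = (0.452)(20.79)(-182) = -1710 J.
Q = ΔU + W = -1710 − 683.9 = -2394 J.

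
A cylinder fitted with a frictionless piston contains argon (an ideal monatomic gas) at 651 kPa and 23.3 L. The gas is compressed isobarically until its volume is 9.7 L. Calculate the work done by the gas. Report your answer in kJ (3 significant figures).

W ≈ -8.85 kJ

Isobaric: W = P ΔV.
W = (651 kPa)(9.7 − 23.3 L) = (651)(-13.6) = -8854 J.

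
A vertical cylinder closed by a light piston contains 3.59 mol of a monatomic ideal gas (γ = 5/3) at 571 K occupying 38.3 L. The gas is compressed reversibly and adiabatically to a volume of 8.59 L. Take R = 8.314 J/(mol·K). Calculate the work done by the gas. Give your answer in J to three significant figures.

Adiabatic: TV^(γ−1) = const with γ = 5/3.
T₂ = T₁ (V₁/V₂)^(γ−1) = 571 × (38.3/8.59)^0.667 = 571 × 2.709 = 1547 K.
W_by = nCᵥ(T₁ − T₂) = (3.59)(12.47)(571 − 1547) = -43688 J.

W ≈ -43700 J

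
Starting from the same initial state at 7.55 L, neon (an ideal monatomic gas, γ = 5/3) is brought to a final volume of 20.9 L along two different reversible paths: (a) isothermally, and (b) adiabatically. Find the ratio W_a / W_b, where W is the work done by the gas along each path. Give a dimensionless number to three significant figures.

W_a / W_b ≈ 1.38

Path (a) isothermal: W = P₁V₁ ln(V₂/V₁) → W_a/(P₁V₁) = 1.018.
Path (b) adiabatic: W = P₁V₁(1 − (V₁/V₂)^(γ−1))/(γ−1) → W_b/(P₁V₁) = 0.7392.
W_a / W_b = 1.018 / 0.7392 = 1.378.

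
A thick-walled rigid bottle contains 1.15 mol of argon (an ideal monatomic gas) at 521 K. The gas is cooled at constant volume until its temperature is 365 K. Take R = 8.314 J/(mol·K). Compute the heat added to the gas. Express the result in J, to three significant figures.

Constant volume ⇒ W = 0, so Q = ΔU = nCᵥΔT with Cᵥ = 3R/2 = 12.47 J/(mol·K).
ΔU = (1.15)(12.47)(365 − 521) = -2237 J.

Q ≈ -2240 J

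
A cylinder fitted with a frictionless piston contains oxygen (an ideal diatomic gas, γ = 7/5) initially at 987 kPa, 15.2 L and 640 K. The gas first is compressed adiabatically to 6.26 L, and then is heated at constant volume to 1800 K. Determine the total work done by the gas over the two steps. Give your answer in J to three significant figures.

W_total ≈ -16000 J

Step 1 (adiabatic): W = (P₁V₁ − P₂V₂)/(γ−1) = (15002 − 21393)/0.4 = -15976 J.
Step 2 (isochoric): W = 0 (constant volume).
W_total = -15976 + 0 = -15976 J.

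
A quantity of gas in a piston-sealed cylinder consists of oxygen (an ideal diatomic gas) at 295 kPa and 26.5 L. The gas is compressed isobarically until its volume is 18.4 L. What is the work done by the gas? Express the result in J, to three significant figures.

W ≈ -2390 J

Isobaric: W = P ΔV.
W = (295 kPa)(18.4 − 26.5 L) = (295)(-8.1) = -2390 J.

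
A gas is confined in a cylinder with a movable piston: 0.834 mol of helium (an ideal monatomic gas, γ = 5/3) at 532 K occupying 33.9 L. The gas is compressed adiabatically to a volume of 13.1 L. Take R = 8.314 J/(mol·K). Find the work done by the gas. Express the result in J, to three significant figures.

Adiabatic: TV^(γ−1) = const with γ = 5/3.
T₂ = T₁ (V₁/V₂)^(γ−1) = 532 × (33.9/13.1)^0.667 = 532 × 1.885 = 1003 K.
W_by = nCᵥ(T₁ − T₂) = (0.834)(12.47)(532 − 1003) = -4896 J.

W ≈ -4900 J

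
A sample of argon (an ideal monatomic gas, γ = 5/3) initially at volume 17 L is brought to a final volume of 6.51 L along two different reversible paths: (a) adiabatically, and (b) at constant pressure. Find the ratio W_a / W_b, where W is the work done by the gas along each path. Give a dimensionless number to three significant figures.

W_a / W_b ≈ 2.18

Path (a) adiabatic: W = P₁V₁(1 − (V₁/V₂)^(γ−1))/(γ−1) → W_a/(P₁V₁) = -1.344.
Path (b) isobaric: W = P₁(V₂ − V₁) → W_b/(P₁V₁) = -0.6171.
W_a / W_b = -1.344 / -0.6171 = 2.179.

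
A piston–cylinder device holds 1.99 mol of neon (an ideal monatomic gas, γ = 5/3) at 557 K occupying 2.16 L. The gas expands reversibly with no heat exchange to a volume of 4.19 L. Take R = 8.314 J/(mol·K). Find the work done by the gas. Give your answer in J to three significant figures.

W ≈ 4940 J

Adiabatic: TV^(γ−1) = const with γ = 5/3.
T₂ = T₁ (V₁/V₂)^(γ−1) = 557 × (2.16/4.19)^0.667 = 557 × 0.6429 = 358.1 K.
W_by = nCᵥ(T₁ − T₂) = (1.99)(12.47)(557 − 358.1) = 4936 J.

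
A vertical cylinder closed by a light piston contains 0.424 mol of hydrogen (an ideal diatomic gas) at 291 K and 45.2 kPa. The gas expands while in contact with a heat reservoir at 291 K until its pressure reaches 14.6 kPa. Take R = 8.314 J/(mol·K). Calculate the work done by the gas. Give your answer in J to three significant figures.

W ≈ 1160 J

Isothermal process: W = nRT ln(V₂/V₁) = nRT ln(P₁/P₂).
W = (0.424)(8.314)(291) × ln(45.2/14.6)
  = 1026 × ln(3.096) = 1026 × 1.13
W_by_gas = 1159 J.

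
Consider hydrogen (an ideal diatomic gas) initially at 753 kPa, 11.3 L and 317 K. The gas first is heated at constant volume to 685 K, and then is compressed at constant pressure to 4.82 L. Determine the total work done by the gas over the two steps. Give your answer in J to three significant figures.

Step 1 (isochoric): W = 0 (constant volume).
After step 1: P = 1627 kPa (V unchanged).
Step 2 (isobaric): W = PΔV = (1627 kPa)(4.82 − 11.3 L) = -10544 J.
W_total = 0 − 10544 = -10544 J.

W_total ≈ -10500 J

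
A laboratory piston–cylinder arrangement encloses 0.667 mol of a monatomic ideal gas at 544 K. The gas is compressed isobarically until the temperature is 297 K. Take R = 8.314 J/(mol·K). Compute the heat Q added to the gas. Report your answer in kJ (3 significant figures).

Q ≈ -3.42 kJ

Isobaric: W = nRΔT = (0.667)(8.314)(-247) = -1370 J.
ΔU = nCᵥΔT with Cᵥ = 3R/2: ΔU = (0.667)(12.47)(-247) = -2055 J.
Q = ΔU + W = -2055 − 1370 = -3424 J.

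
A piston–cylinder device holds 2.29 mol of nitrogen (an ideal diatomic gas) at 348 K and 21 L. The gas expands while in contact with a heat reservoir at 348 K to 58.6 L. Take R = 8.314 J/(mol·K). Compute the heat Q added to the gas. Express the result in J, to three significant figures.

Isothermal ⇒ ΔU = 0, so Q = W = nRT ln(V₂/V₁).
Q = (2.29)(8.314)(348) ln(58.6/21) = 6626 × 1.026 = 6799 J.

Q ≈ 6800 J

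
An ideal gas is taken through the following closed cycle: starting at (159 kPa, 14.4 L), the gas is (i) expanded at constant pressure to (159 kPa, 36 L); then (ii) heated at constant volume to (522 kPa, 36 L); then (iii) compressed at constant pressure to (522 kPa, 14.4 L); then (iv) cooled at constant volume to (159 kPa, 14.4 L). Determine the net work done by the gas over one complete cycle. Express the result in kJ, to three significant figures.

Constant-volume legs do no work.
W(i) = (159)(36 − 14.4) = 3434 J; W(iii) = (522)(14.4 − 36) = -11275 J.
W_net = 3434 − 11275 = -7841 J (the counter-clockwise enclosed area).

W_net ≈ -7.84 kJ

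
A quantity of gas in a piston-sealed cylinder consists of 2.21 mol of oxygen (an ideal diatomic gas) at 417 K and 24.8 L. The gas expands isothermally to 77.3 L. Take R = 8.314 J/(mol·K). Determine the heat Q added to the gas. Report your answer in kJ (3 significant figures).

Q ≈ 8.71 kJ

Isothermal ⇒ ΔU = 0, so Q = W = nRT ln(V₂/V₁).
Q = (2.21)(8.314)(417) ln(77.3/24.8) = 7662 × 1.137 = 8710 J.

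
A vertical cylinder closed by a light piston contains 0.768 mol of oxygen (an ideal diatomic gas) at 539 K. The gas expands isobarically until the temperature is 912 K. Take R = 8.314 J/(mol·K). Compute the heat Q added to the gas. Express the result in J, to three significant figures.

Isobaric: W = nRΔT = (0.768)(8.314)(373) = 2382 J.
ΔU = nCᵥΔT with Cᵥ = 5R/2: ΔU = (0.768)(20.79)(373) = 5954 J.
Q = ΔU + W = 5954 + 2382 = 8336 J.

Q ≈ 8340 J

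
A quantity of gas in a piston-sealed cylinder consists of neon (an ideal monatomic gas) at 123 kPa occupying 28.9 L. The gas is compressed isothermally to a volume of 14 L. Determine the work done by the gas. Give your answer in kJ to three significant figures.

W ≈ -2.58 kJ

Isothermal: W = nRT ln(V₂/V₁) = P₁V₁ ln(V₂/V₁).
P₁V₁ = (123 kPa)(28.9 L) = 3555 J.
W = 3555 × ln(14/28.9) = 3555 × -0.7248
W_by_gas = -2576 J.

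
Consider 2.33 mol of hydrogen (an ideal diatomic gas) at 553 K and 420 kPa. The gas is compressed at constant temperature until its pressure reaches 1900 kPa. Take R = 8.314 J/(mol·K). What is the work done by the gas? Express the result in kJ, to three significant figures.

W ≈ -16.2 kJ

Isothermal process: W = nRT ln(V₂/V₁) = nRT ln(P₁/P₂).
W = (2.33)(8.314)(553) × ln(420/1900)
  = 10713 × ln(0.2211) = 10713 × -1.509
W_by_gas = -16169 J.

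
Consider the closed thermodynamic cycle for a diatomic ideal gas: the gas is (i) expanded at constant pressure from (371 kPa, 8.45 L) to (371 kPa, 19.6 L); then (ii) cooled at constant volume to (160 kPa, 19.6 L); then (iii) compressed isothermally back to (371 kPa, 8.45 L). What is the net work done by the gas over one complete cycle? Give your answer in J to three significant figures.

W_net ≈ 1500 J

Leg (i): W = PΔV = (371)(19.6 − 8.45) = 4137 J.
Leg (ii): W = 0.
Leg (iii): W = PᵢVᵢ ln(V_f/Vᵢ) = (3136) ln(8.45/19.6) = -2639 J.
W_net = 4137 − 2639 = 1498 J.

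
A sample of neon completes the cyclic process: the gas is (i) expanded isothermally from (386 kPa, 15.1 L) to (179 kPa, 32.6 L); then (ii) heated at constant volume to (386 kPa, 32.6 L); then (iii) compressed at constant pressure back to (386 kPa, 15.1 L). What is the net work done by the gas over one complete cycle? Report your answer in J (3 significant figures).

Leg (i): W = PᵢVᵢ ln(V_f/Vᵢ) = (5829) ln(32.6/15.1) = 4486 J.
Leg (ii): W = 0.
Leg (iii): W = PΔV = (386)(15.1 − 32.6) = -6755 J.
W_net = 4486 − 6755 = -2269 J.

W_net ≈ -2270 J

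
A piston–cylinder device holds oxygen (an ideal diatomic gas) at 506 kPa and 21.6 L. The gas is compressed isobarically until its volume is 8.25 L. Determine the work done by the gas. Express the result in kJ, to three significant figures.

W ≈ -6.76 kJ

Isobaric: W = P ΔV.
W = (506 kPa)(8.25 − 21.6 L) = (506)(-13.35) = -6755 J.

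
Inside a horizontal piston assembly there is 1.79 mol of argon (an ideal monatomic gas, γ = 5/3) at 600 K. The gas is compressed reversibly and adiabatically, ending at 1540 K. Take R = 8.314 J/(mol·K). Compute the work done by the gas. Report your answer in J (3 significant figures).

W ≈ -21000 J

Adiabatic ⇒ Q = 0, so W_by = −ΔU = nCᵥ(T₁ − T₂).
Cᵥ = 3R/2 = 12.47 J/(mol·K).
W = (1.79)(12.47)(600 − 1540) = -20984 J.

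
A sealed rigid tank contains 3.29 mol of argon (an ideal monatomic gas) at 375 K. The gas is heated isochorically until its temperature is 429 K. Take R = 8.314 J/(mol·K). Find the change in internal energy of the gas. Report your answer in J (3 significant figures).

Constant volume ⇒ W = 0, so Q = ΔU = nCᵥΔT with Cᵥ = 3R/2 = 12.47 J/(mol·K).
ΔU = (3.29)(12.47)(429 − 375) = 2216 J.

ΔU ≈ 2220 J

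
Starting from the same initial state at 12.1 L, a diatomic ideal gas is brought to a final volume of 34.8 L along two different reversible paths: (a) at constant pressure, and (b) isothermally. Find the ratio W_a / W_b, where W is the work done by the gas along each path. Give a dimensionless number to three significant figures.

Path (a) isobaric: W = P₁(V₂ − V₁) → W_a/(P₁V₁) = 1.876.
Path (b) isothermal: W = P₁V₁ ln(V₂/V₁) → W_b/(P₁V₁) = 1.056.
W_a / W_b = 1.876 / 1.056 = 1.776.

W_a / W_b ≈ 1.78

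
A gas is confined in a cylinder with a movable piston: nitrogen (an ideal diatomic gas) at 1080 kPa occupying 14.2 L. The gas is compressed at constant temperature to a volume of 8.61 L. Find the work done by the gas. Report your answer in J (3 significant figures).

Isothermal: W = nRT ln(V₂/V₁) = P₁V₁ ln(V₂/V₁).
P₁V₁ = (1080 kPa)(14.2 L) = 15336 J.
W = 15336 × ln(8.61/14.2) = 15336 × -0.5003
W_by_gas = -7673 J.

W ≈ -7670 J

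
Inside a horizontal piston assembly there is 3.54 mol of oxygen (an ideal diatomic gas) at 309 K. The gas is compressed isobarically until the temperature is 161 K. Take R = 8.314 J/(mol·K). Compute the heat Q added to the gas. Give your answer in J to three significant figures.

Isobaric: W = nRΔT = (3.54)(8.314)(-148) = -4356 J.
ΔU = nCᵥΔT with Cᵥ = 5R/2: ΔU = (3.54)(20.79)(-148) = -10890 J.
Q = ΔU + W = -10890 − 4356 = -15246 J.

Q ≈ -15200 J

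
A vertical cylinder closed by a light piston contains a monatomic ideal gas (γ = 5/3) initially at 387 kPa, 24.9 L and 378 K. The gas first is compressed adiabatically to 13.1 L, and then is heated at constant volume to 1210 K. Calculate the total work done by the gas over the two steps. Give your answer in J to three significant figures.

W_total ≈ -7730 J

Step 1 (adiabatic): W = (P₁V₁ − P₂V₂)/(γ−1) = (9636 − 14786)/0.667 = -7725 J.
Step 2 (isochoric): W = 0 (constant volume).
W_total = -7725 + 0 = -7725 J.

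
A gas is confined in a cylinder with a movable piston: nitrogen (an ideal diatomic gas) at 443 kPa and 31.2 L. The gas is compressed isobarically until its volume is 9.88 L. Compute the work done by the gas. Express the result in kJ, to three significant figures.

Isobaric: W = P ΔV.
W = (443 kPa)(9.88 − 31.2 L) = (443)(-21.32) = -9445 J.

W ≈ -9.44 kJ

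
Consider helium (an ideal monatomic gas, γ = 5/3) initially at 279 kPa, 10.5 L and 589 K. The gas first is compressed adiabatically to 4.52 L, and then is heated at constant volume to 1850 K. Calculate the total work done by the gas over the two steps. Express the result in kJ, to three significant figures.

W_total ≈ -3.31 kJ

Step 1 (adiabatic): W = (P₁V₁ − P₂V₂)/(γ−1) = (2930 − 5138)/0.667 = -3313 J.
Step 2 (isochoric): W = 0 (constant volume).
W_total = -3313 + 0 = -3313 J.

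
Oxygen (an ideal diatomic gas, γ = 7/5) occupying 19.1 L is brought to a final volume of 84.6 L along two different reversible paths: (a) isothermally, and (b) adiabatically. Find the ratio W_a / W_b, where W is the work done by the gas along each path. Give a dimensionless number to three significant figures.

W_a / W_b ≈ 1.33

Path (a) isothermal: W = P₁V₁ ln(V₂/V₁) → W_a/(P₁V₁) = 1.488.
Path (b) adiabatic: W = P₁V₁(1 − (V₁/V₂)^(γ−1))/(γ−1) → W_b/(P₁V₁) = 1.122.
W_a / W_b = 1.488 / 1.122 = 1.327.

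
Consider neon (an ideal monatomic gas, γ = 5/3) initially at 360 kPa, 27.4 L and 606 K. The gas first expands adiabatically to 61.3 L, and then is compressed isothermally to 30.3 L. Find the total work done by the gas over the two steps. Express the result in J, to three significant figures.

W_total ≈ 2080 J

Step 1 (adiabatic): W = (P₁V₁ − P₂V₂)/(γ−1) = (9864 − 5767)/0.667 = 6146 J.
After step 1: P = 94.07 kPa, V = 61.3 L, T = 354.3 K.
Step 2 (isothermal): W = P₁V₁ ln(V₂/V₁) = (5767) ln(30.3/61.3) = -4063 J.
W_total = 6146 − 4063 = 2083 J.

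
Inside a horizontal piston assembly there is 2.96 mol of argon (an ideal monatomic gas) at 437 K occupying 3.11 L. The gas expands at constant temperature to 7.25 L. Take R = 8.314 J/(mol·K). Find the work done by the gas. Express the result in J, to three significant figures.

Isothermal: W = nRT ln(V₂/V₁).
W = (2.96)(8.314)(437) × ln(7.25/3.11)
  = 10754 × 0.8464
W_by_gas = 9102 J.

W ≈ 9100 J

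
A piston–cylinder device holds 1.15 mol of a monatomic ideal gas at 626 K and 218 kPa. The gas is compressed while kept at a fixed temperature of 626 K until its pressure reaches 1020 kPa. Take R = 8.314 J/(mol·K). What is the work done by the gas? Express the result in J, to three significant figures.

Isothermal process: W = nRT ln(V₂/V₁) = nRT ln(P₁/P₂).
W = (1.15)(8.314)(626) × ln(218/1020)
  = 5985 × ln(0.2137) = 5985 × -1.543
W_by_gas = -9236 J.

W ≈ -9240 J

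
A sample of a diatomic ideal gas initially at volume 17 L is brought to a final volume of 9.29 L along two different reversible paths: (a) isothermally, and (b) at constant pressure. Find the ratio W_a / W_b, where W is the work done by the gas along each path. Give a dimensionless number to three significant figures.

Path (a) isothermal: W = P₁V₁ ln(V₂/V₁) → W_a/(P₁V₁) = -0.6043.
Path (b) isobaric: W = P₁(V₂ − V₁) → W_b/(P₁V₁) = -0.4535.
W_a / W_b = -0.6043 / -0.4535 = 1.332.

W_a / W_b ≈ 1.33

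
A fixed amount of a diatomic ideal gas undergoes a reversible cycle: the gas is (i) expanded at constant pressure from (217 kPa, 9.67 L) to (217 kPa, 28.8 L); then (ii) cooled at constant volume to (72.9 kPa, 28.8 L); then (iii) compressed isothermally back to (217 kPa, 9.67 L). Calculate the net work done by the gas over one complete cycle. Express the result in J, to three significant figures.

Leg (i): W = PΔV = (217)(28.8 − 9.67) = 4151 J.
Leg (ii): W = 0.
Leg (iii): W = PᵢVᵢ ln(V_f/Vᵢ) = (2100) ln(9.67/28.8) = -2291 J.
W_net = 4151 − 2291 = 1860 J.

W_net ≈ 1860 J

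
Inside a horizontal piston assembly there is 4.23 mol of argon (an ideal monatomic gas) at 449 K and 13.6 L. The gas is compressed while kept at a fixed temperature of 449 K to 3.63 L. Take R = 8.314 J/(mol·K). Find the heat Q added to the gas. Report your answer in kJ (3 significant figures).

Q ≈ -20.9 kJ

Isothermal ⇒ ΔU = 0, so Q = W = nRT ln(V₂/V₁).
Q = (4.23)(8.314)(449) ln(3.63/13.6) = 15791 × -1.321 = -20857 J.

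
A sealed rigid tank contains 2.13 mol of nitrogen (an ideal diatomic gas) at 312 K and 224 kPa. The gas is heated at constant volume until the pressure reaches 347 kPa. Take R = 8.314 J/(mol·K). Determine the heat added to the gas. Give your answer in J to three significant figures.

Q ≈ 7580 J

Constant volume ⇒ W = 0, so Q = ΔU = nCᵥΔT with Cᵥ = 5R/2 = 20.79 J/(mol·K).
At constant V, T₂/T₁ = P₂/P₁ ⇒ ΔT = T₁(P₂/P₁ − 1) = 312·(347/224 − 1) = 171.3 K.
ΔU = (2.13)(20.79)(171.3) = 7585 J.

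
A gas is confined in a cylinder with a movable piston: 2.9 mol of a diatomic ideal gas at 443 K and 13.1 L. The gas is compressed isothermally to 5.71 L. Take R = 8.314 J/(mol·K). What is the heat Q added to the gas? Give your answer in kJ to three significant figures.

Q ≈ -8.87 kJ

Isothermal ⇒ ΔU = 0, so Q = W = nRT ln(V₂/V₁).
Q = (2.9)(8.314)(443) ln(5.71/13.1) = 10681 × -0.8304 = -8869 J.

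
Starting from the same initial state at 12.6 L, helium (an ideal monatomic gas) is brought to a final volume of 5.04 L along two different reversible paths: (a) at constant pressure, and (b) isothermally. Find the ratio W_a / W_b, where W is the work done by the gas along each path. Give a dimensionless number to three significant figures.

Path (a) isobaric: W = P₁(V₂ − V₁) → W_a/(P₁V₁) = -0.6.
Path (b) isothermal: W = P₁V₁ ln(V₂/V₁) → W_b/(P₁V₁) = -0.9163.
W_a / W_b = -0.6 / -0.9163 = 0.6548.

W_a / W_b ≈ 0.655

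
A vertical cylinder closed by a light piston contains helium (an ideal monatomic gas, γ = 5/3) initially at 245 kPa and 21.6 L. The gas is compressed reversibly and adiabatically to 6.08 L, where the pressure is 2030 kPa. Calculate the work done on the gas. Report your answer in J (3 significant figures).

W ≈ 10600 J

Adiabatic: W = (P₁V₁ − P₂V₂)/(γ − 1) with γ = 5/3.
P₁V₁ = 5292 J, P₂V₂ = 12342 J.
W = (5292 − 12342) / 0.6667 = -10576 J.
Work on gas = −W_by = 10576 J.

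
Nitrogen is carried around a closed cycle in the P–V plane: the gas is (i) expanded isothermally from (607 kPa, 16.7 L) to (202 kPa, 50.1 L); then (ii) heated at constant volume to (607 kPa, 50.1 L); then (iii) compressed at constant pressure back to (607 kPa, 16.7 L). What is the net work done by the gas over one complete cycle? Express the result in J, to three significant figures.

W_net ≈ -9140 J

Leg (i): W = PᵢVᵢ ln(V_f/Vᵢ) = (10137) ln(50.1/16.7) = 11137 J.
Leg (ii): W = 0.
Leg (iii): W = PΔV = (607)(16.7 − 50.1) = -20274 J.
W_net = 11137 − 20274 = -9137 J.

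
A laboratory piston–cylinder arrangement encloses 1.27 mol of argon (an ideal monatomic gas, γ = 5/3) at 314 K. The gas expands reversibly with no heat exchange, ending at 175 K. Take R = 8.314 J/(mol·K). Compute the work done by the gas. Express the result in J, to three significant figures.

Adiabatic ⇒ Q = 0, so W_by = −ΔU = nCᵥ(T₁ − T₂).
Cᵥ = 3R/2 = 12.47 J/(mol·K).
W = (1.27)(12.47)(314 − 175) = 2202 J.

W ≈ 2200 J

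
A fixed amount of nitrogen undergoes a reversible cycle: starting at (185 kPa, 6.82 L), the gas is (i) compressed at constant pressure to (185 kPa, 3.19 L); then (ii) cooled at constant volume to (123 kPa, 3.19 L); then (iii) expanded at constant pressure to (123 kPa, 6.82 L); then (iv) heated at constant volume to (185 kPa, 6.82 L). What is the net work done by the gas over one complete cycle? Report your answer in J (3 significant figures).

Constant-volume legs do no work.
W(i) = (185)(3.19 − 6.82) = -671.6 J; W(iii) = (123)(6.82 − 3.19) = 446.5 J.
W_net = -671.6 + 446.5 = -225.1 J (the counter-clockwise enclosed area).

W_net ≈ -225 J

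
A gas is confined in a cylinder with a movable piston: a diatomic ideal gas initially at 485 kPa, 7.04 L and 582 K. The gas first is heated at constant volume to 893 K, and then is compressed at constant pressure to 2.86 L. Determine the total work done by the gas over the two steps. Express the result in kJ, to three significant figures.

W_total ≈ -3.11 kJ

Step 1 (isochoric): W = 0 (constant volume).
After step 1: P = 744.2 kPa (V unchanged).
Step 2 (isobaric): W = PΔV = (744.2 kPa)(2.86 − 7.04 L) = -3111 J.
W_total = 0 − 3111 = -3111 J.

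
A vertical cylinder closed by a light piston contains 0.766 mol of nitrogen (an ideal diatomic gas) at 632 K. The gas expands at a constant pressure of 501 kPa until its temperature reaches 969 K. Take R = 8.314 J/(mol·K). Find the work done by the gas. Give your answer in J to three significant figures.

W ≈ 2150 J

Isobaric: W = P ΔV = nR ΔT.
W = (0.766)(8.314)(969 − 632) = 2146 J.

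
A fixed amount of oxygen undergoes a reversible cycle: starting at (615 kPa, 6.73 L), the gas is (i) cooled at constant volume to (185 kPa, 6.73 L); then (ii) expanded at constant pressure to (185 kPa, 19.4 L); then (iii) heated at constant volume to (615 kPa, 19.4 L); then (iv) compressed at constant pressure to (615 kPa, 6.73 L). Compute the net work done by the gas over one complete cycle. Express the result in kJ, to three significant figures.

W_net ≈ -5.45 kJ

Constant-volume legs do no work.
W(ii) = (185)(19.4 − 6.73) = 2344 J; W(iv) = (615)(6.73 − 19.4) = -7792 J.
W_net = 2344 − 7792 = -5448 J (the counter-clockwise enclosed area).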